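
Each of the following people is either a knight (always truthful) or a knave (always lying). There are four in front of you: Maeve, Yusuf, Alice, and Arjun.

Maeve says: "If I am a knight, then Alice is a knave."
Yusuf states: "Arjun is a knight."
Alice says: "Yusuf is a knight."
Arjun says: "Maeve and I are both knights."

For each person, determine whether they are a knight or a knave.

Maeve: knight, Yusuf: knave, Alice: knave, Arjun: knave

Consider Maeve. Suppose Maeve is a knave.
Then Maeve's own statement would have to be false, but it can't be — contradiction.
So Maeve is a knight.
Consider Yusuf. Suppose Yusuf is a knight.
Then no assignment of the remaining roles makes every statement match its speaker's type — contradiction.
So Yusuf is a knave.
With that fixed, Alice's statement is false, so Alice is a knave.
Consider Arjun. Suppose Arjun is a knight.
Then Yusuf's statement comes out true, contradicting Yusuf being a knave.
So Arjun is a knave.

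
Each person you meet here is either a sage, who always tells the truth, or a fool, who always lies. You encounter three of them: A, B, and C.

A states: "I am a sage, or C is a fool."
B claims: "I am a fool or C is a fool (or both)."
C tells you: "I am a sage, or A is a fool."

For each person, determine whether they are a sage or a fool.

Consider A. Suppose A is a fool.
Then no assignment of the remaining roles makes every statement match its speaker's type — contradiction.
So A is a sage.
Consider B. Suppose B is a fool.
Then B's own statement would have to be false, but it can't be — contradiction.
So B is a sage.
Consider C. Suppose C is a sage.
Then B's statement comes out false, contradicting B being a sage.
So C is a fool.

A: sage, B: sage, C: fool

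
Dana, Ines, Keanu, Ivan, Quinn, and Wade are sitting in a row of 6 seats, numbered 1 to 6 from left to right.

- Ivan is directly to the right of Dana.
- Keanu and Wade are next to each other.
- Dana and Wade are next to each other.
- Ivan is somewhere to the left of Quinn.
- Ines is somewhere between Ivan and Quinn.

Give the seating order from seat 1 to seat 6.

From clue 1: Dana is in {1,2,3,4,5}.
From clues 1–3: Dana is in {3,4,5}.
From clues 1–4: Dana is in {3,4}.
From clues 1–5: Keanu → seat 1, Wade → seat 2, Dana → seat 3, Ivan → seat 4, Ines → seat 5, Quinn → seat 6.

Keanu, Wade, Dana, Ivan, Ines, Quinn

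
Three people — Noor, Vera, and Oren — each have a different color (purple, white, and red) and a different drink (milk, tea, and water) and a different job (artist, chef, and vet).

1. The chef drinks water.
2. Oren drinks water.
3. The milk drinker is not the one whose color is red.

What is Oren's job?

With clues 1–2, artist and vet are impossible for Oren's job.
That leaves chef.

chef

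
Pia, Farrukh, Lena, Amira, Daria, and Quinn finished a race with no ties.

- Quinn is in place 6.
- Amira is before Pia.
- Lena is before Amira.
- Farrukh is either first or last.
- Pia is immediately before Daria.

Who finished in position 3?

With clue 1, Quinn is ruled out for place 3.
With clues 1–4, Farrukh and Pia are ruled out for place 3.
With clues 1–5, Daria and Lena are ruled out for place 3.
So place 3 is Amira.

Amira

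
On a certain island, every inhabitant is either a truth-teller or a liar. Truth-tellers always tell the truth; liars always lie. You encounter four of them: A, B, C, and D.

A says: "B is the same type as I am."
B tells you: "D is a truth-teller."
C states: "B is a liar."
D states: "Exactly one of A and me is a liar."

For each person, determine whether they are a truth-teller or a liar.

A: liar, B: truth-teller, C: liar, D: truth-teller

Consider A. Suppose A is a truth-teller.
Then whichever role D has, D's statement has the wrong truth value — contradiction.
So A is a liar.
Consider B. Suppose B is a liar.
Then A's statement comes out true, contradicting A being a liar.
So B is a truth-teller.
With that fixed, C's statement is false, so C is a liar.
Consider D. Suppose D is a liar.
Then B's statement comes out false, contradicting B being a truth-teller.
So D is a truth-teller.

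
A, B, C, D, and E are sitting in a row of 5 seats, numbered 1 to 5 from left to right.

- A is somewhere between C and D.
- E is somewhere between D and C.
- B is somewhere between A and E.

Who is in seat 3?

With clues 1–2, C and D are ruled out for seat 3.
With clues 1–3, A and E are ruled out for seat 3.
So seat 3 is B.

B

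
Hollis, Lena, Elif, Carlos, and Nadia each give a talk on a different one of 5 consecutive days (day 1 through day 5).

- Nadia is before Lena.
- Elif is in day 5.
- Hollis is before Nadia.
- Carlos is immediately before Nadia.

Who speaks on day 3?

With clues 1–2, Elif is ruled out for day 3.
With clues 1–3, Hollis is ruled out for day 3.
With clues 1–4, Carlos and Lena are ruled out for day 3.
So day 3 is Nadia.

Nadia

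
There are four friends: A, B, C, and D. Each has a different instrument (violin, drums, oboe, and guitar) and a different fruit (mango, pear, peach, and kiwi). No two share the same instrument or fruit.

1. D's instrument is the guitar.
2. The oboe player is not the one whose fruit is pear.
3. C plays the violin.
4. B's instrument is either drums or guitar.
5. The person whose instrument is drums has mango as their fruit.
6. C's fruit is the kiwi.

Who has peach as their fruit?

With clues 1–5, B is impossible for the one with fruit peach.
With clues 1–6, C and D are impossible for the one with fruit peach.
That leaves A.

A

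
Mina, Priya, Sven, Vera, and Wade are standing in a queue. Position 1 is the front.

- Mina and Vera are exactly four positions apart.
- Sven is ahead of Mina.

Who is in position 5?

Mina

With clue 1, Priya, Sven, and Wade are ruled out for position 5.
With clues 1–2, Vera is ruled out for position 5.
So position 5 is Mina.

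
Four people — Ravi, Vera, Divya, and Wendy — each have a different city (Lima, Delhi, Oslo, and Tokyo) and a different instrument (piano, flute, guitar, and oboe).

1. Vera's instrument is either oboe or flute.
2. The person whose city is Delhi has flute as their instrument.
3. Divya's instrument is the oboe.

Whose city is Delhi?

With clues 1–3, Divya, Ravi, and Wendy are impossible for the one with city Delhi.
That leaves Vera.

Vera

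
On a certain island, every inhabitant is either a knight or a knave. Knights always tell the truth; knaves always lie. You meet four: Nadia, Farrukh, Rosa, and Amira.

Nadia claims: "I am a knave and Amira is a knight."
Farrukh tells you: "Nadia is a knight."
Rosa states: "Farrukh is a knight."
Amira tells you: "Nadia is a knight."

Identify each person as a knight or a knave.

Consider Nadia. Suppose Nadia is a knight.
Then Nadia's own statement would have to be true, but it can't be — contradiction.
So Nadia is a knave.
With that fixed, Farrukh's statement is false, so Farrukh is a knave.
With that fixed, Rosa's statement is false, so Rosa is a knave.
With that fixed, Amira's statement is false, so Amira is a knave.

Nadia: knave, Farrukh: knave, Rosa: knave, Amira: knave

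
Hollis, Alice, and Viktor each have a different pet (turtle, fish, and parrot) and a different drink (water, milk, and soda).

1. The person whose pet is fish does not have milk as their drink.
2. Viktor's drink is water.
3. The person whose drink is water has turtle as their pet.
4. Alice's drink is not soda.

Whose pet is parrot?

With clues 1–3, Viktor is impossible for the one with pet parrot.
With clues 1–4, Hollis is impossible for the one with pet parrot.
That leaves Alice.

Alice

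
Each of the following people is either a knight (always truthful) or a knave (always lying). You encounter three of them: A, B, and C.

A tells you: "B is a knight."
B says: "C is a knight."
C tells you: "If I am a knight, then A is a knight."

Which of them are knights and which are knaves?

Consider A. Suppose A is a knave.
Then whichever role C has, C's statement has the wrong truth value — contradiction.
So A is a knight.
With that fixed, C's statement is true, so C is a knight.
With that fixed, B's statement is true, so B is a knight.

A: knight, B: knight, C: knight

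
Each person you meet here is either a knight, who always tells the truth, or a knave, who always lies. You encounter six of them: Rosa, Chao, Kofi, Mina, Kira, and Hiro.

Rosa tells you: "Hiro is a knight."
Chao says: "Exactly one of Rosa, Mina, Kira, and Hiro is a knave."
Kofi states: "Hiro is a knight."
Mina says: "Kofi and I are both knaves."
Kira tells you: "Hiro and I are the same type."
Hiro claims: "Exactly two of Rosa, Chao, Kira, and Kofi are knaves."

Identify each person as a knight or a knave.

Rosa: knight, Chao: knave, Kofi: knight, Mina: knave, Kira: knave, Hiro: knight

Consider Rosa. Suppose Rosa is a knave.
Then no assignment of the remaining roles makes every statement match its speaker's type — contradiction.
So Rosa is a knight.
Consider Chao. Suppose Chao is a knight.
Then no assignment of the remaining roles makes every statement match its speaker's type — contradiction.
So Chao is a knave.
Consider Kofi. Suppose Kofi is a knave.
Then whichever role Mina has, Mina's statement has the wrong truth value — contradiction.
So Kofi is a knight.
With that fixed, Mina's statement is false, so Mina is a knave.
Consider Kira. Suppose Kira is a knight.
Then no assignment of the remaining roles makes every statement match its speaker's type — contradiction.
So Kira is a knave.
With that fixed, Hiro's statement is true, so Hiro is a knight.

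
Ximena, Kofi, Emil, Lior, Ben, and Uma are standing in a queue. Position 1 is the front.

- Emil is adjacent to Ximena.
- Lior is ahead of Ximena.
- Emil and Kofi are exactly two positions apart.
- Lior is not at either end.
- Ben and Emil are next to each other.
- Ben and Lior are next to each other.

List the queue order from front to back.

Uma, Lior, Ben, Emil, Ximena, Kofi

From clues 1–2: Lior is in {1,2,3,4}.
From clues 1–4: Lior is in {2,3,4}.
From clues 1–5: Uma → position 1, Lior → position 2.
From clues 1–6: Ben → position 3, Emil → position 4, Ximena → position 5, Kofi → position 6.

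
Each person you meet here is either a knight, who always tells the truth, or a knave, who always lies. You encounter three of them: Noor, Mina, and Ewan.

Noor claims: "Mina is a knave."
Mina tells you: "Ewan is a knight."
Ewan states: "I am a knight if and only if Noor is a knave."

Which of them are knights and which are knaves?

Noor: knave, Mina: knight, Ewan: knight

Consider Noor. Suppose Noor is a knight.
Then whichever role Ewan has, Ewan's statement has the wrong truth value — contradiction.
So Noor is a knave.
Consider Mina. Suppose Mina is a knave.
Then Noor's statement comes out true, contradicting Noor being a knave.
So Mina is a knight.
Consider Ewan. Suppose Ewan is a knave.
Then Mina's statement comes out false, contradicting Mina being a knight.
So Ewan is a knight.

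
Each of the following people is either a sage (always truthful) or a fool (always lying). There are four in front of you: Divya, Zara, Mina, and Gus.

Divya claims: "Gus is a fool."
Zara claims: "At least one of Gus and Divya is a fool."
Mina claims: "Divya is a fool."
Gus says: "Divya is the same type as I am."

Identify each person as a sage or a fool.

Divya: sage, Zara: sage, Mina: fool, Gus: fool

Consider Divya. Suppose Divya is a fool.
Then whichever role Gus has, Gus's statement has the wrong truth value — contradiction.
So Divya is a sage.
With that fixed, Mina's statement is false, so Mina is a fool.
Consider Zara. Suppose Zara is a fool.
Then no assignment of the remaining roles makes every statement match its speaker's type — contradiction.
So Zara is a sage.
Consider Gus. Suppose Gus is a sage.
Then Divya's statement comes out false, contradicting Divya being a sage.
So Gus is a fool.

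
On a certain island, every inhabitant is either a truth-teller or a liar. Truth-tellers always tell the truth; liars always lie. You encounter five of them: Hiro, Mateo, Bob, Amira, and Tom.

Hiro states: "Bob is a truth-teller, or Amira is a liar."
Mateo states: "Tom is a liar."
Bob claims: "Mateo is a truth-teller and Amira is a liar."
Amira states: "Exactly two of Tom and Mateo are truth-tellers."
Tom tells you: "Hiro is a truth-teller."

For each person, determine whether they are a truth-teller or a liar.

Hiro: truth-teller, Mateo: liar, Bob: liar, Amira: liar, Tom: truth-teller

Consider Hiro. Suppose Hiro is a liar.
Then no assignment of the remaining roles makes every statement match its speaker's type — contradiction.
So Hiro is a truth-teller.
With that fixed, Tom's statement is true, so Tom is a truth-teller.
With that fixed, Mateo's statement is false, so Mateo is a liar.
With that fixed, Bob's statement is false, so Bob is a liar.
With that fixed, Amira's statement is false, so Amira is a liar.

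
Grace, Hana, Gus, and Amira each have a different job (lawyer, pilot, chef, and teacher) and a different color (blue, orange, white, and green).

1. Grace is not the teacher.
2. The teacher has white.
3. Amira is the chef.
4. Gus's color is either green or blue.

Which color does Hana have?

white

With clues 1–4, blue, green, and orange are impossible for Hana's color.
That leaves white.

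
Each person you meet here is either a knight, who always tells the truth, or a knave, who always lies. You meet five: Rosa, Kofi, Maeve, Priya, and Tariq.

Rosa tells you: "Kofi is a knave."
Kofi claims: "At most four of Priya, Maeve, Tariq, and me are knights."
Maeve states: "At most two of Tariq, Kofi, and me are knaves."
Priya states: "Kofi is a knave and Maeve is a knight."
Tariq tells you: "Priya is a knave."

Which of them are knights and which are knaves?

Regardless of anyone's role, Kofi's statement is true, so Kofi is a knight.
With that fixed, Maeve's statement is true, so Maeve is a knight.
With that fixed, Priya's statement is false, so Priya is a knave.
With that fixed, Tariq's statement is true, so Tariq is a knight.
With that fixed, Rosa's statement is false, so Rosa is a knave.

Rosa: knave, Kofi: knight, Maeve: knight, Priya: knave, Tariq: knight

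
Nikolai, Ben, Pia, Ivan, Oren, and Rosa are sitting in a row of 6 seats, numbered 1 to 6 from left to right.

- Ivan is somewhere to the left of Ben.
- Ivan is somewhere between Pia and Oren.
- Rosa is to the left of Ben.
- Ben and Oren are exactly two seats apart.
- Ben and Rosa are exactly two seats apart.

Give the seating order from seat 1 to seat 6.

Pia, Rosa, Ivan, Ben, Nikolai, Oren

From clue 1: Ben is in {2,3,4,5,6}.
From clues 1–2: Ivan is in {2,3,4}.
From clues 1–3: Ben is in {4,5,6}.
From clues 1–5: Pia → seat 1, Rosa → seat 2, Ivan → seat 3, Ben → seat 4, Nikolai → seat 5, Oren → seat 6.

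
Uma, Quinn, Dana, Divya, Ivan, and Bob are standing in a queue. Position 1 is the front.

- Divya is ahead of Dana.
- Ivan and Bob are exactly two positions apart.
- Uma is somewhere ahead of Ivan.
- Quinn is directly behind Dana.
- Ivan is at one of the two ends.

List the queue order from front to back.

From clue 1: Dana is in {2,3,4,5,6}.
From clues 1–3: Uma is in {1,2,3,4,5}.
From clues 1–4: Quinn is in {3,6}.
From clues 1–5: Divya → position 1, Dana → position 2, Quinn → position 3, Bob → position 4, Uma → position 5, Ivan → position 6.

Divya, Dana, Quinn, Bob, Uma, Ivan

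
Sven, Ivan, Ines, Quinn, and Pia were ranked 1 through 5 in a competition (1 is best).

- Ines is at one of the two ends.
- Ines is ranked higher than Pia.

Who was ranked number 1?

Ines

With clues 1–2, Ivan, Pia, Quinn, and Sven are ruled out for rank 1.
So rank 1 is Ines.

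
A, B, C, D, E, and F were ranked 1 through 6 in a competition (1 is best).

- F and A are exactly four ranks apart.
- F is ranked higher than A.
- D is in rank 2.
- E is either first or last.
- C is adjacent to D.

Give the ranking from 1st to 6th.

From clue 1: A is in {1,2,5,6}.
From clues 1–2: A is in {5,6}.
From clues 1–3: F → rank 1, D → rank 2, A → rank 5.
From clues 1–4: E → rank 6.
From clues 1–5: C → rank 3, B → rank 4.

F, D, C, B, A, E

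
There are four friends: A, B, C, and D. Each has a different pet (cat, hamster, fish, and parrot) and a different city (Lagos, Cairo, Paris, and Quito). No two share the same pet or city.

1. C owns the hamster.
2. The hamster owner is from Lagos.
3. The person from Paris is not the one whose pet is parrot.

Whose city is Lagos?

C

With clues 1–2, A, B, and D are impossible for the one with city Lagos.
That leaves C.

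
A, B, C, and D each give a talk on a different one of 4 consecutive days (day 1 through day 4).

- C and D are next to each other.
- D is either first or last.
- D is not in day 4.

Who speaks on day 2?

C

With clues 1–2, D is ruled out for day 2.
With clues 1–3, A and B are ruled out for day 2.
So day 2 is C.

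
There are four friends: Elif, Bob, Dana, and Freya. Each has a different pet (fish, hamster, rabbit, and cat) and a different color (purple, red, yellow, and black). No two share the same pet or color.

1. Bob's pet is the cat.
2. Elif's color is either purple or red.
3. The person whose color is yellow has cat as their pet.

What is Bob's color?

With clues 1–3, black, purple, and red are impossible for Bob's color.
That leaves yellow.

yellow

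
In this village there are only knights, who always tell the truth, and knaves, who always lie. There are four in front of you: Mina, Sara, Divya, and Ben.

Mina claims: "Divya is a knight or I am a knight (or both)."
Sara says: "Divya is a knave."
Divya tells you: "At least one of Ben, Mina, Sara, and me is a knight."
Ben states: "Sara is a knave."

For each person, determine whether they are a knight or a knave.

Mina: knight, Sara: knave, Divya: knight, Ben: knight

Consider Mina. Suppose Mina is a knave.
Then no assignment of the remaining roles makes every statement match its speaker's type — contradiction.
So Mina is a knight.
With that fixed, Divya's statement is true, so Divya is a knight.
With that fixed, Sara's statement is false, so Sara is a knave.
With that fixed, Ben's statement is true, so Ben is a knight.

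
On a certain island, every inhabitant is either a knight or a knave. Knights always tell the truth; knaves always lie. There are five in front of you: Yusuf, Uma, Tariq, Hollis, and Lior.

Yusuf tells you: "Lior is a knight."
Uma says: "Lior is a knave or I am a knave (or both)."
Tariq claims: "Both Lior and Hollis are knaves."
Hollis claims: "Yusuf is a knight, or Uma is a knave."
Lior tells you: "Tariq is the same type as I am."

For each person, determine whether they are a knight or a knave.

Yusuf: knave, Uma: knight, Tariq: knight, Hollis: knave, Lior: knave

Consider Yusuf. Suppose Yusuf is a knight.
Then no assignment of the remaining roles makes every statement match its speaker's type — contradiction.
So Yusuf is a knave.
Consider Uma. Suppose Uma is a knave.
Then Uma's own statement would have to be false, but it can't be — contradiction.
So Uma is a knight.
With that fixed, Hollis's statement is false, so Hollis is a knave.
Consider Tariq. Suppose Tariq is a knave.
Then whichever role Lior has, Lior's statement has the wrong truth value — contradiction.
So Tariq is a knight.
Consider Lior. Suppose Lior is a knight.
Then Yusuf's statement comes out true, contradicting Yusuf being a knave.
So Lior is a knave.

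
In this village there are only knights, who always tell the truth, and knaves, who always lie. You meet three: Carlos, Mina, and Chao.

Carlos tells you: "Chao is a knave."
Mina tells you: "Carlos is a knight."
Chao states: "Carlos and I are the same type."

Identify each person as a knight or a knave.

Carlos: knight, Mina: knight, Chao: knave

Consider Carlos. Suppose Carlos is a knave.
Then whichever role Chao has, Chao's statement has the wrong truth value — contradiction.
So Carlos is a knight.
With that fixed, Mina's statement is true, so Mina is a knight.
Consider Chao. Suppose Chao is a knight.
Then Carlos's statement comes out false, contradicting Carlos being a knight.
So Chao is a knave.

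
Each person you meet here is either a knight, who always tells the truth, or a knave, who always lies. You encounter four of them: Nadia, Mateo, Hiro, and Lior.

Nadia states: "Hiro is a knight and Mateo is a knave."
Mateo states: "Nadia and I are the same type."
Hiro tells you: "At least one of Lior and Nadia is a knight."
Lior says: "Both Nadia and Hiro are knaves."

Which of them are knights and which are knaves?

Consider Nadia. Suppose Nadia is a knave.
Then whichever role Mateo has, Mateo's statement has the wrong truth value — contradiction.
So Nadia is a knight.
With that fixed, Hiro's statement is true, so Hiro is a knight.
With that fixed, Lior's statement is false, so Lior is a knave.
Consider Mateo. Suppose Mateo is a knight.
Then Nadia's statement comes out false, contradicting Nadia being a knight.
So Mateo is a knave.

Nadia: knight, Mateo: knave, Hiro: knight, Lior: knave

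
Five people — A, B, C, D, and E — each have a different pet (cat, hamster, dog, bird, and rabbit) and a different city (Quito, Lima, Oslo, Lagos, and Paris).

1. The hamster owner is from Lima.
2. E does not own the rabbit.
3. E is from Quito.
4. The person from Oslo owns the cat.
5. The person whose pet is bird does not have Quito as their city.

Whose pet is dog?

With clues 1–5, A, B, C, and D are impossible for the one with pet dog.
That leaves E.

E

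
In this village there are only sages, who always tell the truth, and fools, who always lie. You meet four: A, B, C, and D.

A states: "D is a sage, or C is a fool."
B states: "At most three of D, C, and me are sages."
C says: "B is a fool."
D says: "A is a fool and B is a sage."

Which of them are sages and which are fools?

A: sage, B: sage, C: fool, D: fool

Regardless of anyone's role, B's statement is true, so B is a sage.
With that fixed, C's statement is false, so C is a fool.
With that fixed, A's statement is true, so A is a sage.
With that fixed, D's statement is false, so D is a fool.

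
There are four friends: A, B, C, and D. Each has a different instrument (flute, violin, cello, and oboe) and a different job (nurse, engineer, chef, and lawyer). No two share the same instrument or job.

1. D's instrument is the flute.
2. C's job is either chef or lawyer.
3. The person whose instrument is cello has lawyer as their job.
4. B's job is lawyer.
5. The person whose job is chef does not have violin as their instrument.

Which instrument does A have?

violin

Clue 1 rules out flute for A's instrument.
With clues 1–4, cello is impossible for A's instrument.
With clues 1–5, oboe is impossible for A's instrument.
That leaves violin.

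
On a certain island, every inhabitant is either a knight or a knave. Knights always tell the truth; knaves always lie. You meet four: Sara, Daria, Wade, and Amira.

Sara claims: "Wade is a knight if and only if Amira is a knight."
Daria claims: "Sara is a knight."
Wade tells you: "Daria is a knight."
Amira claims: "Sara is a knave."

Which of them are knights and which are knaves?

Sara: knave, Daria: knave, Wade: knave, Amira: knight

Consider Sara. Suppose Sara is a knight.
Then no assignment of the remaining roles makes every statement match its speaker's type — contradiction.
So Sara is a knave.
With that fixed, Daria's statement is false, so Daria is a knave.
With that fixed, Wade's statement is false, so Wade is a knave.
With that fixed, Amira's statement is true, so Amira is a knight.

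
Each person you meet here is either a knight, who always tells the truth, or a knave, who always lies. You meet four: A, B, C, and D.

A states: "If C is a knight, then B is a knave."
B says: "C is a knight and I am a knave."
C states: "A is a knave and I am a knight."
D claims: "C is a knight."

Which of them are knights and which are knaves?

Consider A. Suppose A is a knave.
Then no assignment of the remaining roles makes every statement match its speaker's type — contradiction.
So A is a knight.
With that fixed, C's statement is false, so C is a knave.
With that fixed, D's statement is false, so D is a knave.
With that fixed, B's statement is false, so B is a knave.

A: knight, B: knave, C: knave, D: knave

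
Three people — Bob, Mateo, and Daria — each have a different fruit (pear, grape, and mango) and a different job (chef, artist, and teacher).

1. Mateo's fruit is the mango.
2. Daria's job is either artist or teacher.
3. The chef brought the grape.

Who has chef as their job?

Bob

With clues 1–2, Daria is impossible for the one with job chef.
With clues 1–3, Mateo is impossible for the one with job chef.
That leaves Bob.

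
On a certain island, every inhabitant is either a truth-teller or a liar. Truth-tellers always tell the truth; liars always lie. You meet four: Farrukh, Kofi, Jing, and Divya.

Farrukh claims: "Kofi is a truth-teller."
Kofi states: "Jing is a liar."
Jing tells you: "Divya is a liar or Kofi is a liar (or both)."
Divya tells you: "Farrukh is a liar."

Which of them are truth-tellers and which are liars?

Consider Farrukh. Suppose Farrukh is a truth-teller.
Then no assignment of the remaining roles makes every statement match its speaker's type — contradiction.
So Farrukh is a liar.
With that fixed, Divya's statement is true, so Divya is a truth-teller.
Consider Kofi. Suppose Kofi is a truth-teller.
Then Farrukh's statement comes out true, contradicting Farrukh being a liar.
So Kofi is a liar.
With that fixed, Jing's statement is true, so Jing is a truth-teller.

Farrukh: liar, Kofi: liar, Jing: truth-teller, Divya: truth-teller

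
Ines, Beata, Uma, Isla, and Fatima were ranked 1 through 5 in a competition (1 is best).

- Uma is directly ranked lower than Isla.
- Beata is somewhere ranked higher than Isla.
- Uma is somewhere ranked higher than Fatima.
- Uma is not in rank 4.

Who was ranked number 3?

Uma

With clues 1–3, Beata, Fatima, and Ines are ruled out for rank 3.
With clues 1–4, Isla is ruled out for rank 3.
So rank 3 is Uma.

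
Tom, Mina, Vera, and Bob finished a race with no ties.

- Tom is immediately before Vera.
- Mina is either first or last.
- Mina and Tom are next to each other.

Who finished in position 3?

Vera

With clues 1–2, Mina is ruled out for place 3.
With clues 1–3, Bob and Tom are ruled out for place 3.
So place 3 is Vera.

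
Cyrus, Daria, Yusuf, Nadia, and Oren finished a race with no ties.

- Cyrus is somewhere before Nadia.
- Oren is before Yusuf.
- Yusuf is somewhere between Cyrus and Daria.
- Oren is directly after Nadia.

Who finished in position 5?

With clue 1, Cyrus is ruled out for place 5.
With clues 1–2, Oren is ruled out for place 5.
With clues 1–3, Yusuf is ruled out for place 5.
With clues 1–4, Nadia is ruled out for place 5.
So place 5 is Daria.

Daria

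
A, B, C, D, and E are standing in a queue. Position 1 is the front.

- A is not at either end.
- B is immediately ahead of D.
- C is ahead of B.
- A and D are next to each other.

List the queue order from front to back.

From clue 1: A is in {2,3,4}.
From clues 1–4: C → position 1, B → position 2, D → position 3, A → position 4, E → position 5.

C, B, D, A, E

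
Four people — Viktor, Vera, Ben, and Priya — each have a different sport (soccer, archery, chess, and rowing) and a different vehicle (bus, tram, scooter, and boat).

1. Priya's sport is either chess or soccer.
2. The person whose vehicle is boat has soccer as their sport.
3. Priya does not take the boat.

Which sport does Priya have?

chess

Clue 1 rules out archery and rowing for Priya's sport.
With clues 1–3, soccer is impossible for Priya's sport.
That leaves chess.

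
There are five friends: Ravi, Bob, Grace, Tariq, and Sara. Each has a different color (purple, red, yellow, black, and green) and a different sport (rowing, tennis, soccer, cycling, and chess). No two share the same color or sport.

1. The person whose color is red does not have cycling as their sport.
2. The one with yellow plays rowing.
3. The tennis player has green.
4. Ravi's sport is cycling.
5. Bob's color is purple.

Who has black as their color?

Ravi

With clues 1–5, Bob, Grace, Sara, and Tariq are impossible for the one with color black.
That leaves Ravi.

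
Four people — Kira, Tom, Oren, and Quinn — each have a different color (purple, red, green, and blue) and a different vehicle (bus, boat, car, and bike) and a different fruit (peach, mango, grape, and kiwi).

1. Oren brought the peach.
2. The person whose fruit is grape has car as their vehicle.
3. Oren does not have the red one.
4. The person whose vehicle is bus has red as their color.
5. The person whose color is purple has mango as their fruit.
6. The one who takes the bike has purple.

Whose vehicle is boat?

Oren

With clues 1–6, Kira, Quinn, and Tom are impossible for the one with vehicle boat.
That leaves Oren.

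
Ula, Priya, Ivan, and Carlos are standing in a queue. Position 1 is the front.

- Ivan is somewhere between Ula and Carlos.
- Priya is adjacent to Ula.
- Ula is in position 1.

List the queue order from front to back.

Ula, Priya, Ivan, Carlos

From clue 1: Ivan is in {2,3}.
From clues 1–3: Ula → position 1, Priya → position 2, Ivan → position 3, Carlos → position 4.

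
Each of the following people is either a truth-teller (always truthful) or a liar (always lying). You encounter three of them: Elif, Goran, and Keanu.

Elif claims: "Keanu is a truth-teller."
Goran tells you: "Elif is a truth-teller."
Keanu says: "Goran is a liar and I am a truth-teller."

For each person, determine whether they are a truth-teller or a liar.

Consider Elif. Suppose Elif is a truth-teller.
Then no assignment of the remaining roles makes every statement match its speaker's type — contradiction.
So Elif is a liar.
With that fixed, Goran's statement is false, so Goran is a liar.
Consider Keanu. Suppose Keanu is a truth-teller.
Then Elif's statement comes out true, contradicting Elif being a liar.
So Keanu is a liar.

Elif: liar, Goran: liar, Keanu: liar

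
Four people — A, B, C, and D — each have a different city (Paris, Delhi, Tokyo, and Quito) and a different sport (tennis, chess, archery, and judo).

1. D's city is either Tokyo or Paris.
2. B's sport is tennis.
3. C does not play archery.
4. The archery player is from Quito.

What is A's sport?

archery

With clues 1–2, tennis is impossible for A's sport.
With clues 1–4, chess and judo are impossible for A's sport.
That leaves archery.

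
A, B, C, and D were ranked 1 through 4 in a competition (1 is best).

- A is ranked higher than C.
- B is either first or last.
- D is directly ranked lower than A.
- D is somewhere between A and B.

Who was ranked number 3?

C

With clues 1–2, B is ruled out for rank 3.
With clues 1–3, A is ruled out for rank 3.
With clues 1–4, D is ruled out for rank 3.
So rank 3 is C.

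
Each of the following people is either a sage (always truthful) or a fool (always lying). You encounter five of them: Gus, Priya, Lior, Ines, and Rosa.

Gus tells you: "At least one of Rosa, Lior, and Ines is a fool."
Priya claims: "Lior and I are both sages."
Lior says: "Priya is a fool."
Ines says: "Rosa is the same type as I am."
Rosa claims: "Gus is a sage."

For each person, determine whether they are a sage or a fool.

Gus: sage, Priya: fool, Lior: sage, Ines: fool, Rosa: sage

Consider Gus. Suppose Gus is a fool.
Then no assignment of the remaining roles makes every statement match its speaker's type — contradiction.
So Gus is a sage.
With that fixed, Rosa's statement is true, so Rosa is a sage.
Consider Priya. Suppose Priya is a sage.
Then no assignment of the remaining roles makes every statement match its speaker's type — contradiction.
So Priya is a fool.
With that fixed, Lior's statement is true, so Lior is a sage.
Consider Ines. Suppose Ines is a sage.
Then Gus's statement comes out false, contradicting Gus being a sage.
So Ines is a fool.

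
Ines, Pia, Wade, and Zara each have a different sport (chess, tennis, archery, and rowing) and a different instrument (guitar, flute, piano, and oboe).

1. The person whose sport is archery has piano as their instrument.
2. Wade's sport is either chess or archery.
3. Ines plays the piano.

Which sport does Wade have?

chess

With clues 1–2, rowing and tennis are impossible for Wade's sport.
With clues 1–3, archery is impossible for Wade's sport.
That leaves chess.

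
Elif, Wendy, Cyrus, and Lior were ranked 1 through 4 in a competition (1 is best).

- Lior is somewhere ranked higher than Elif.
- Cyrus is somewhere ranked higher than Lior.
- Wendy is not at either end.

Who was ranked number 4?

With clue 1, Lior is ruled out for rank 4.
With clues 1–2, Cyrus is ruled out for rank 4.
With clues 1–3, Wendy is ruled out for rank 4.
So rank 4 is Elif.

Elif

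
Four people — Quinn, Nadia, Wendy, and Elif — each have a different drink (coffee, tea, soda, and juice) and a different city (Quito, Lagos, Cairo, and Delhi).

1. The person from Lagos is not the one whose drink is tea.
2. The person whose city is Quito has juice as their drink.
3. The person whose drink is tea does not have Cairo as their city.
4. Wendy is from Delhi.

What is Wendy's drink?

With clues 1–4, coffee, juice, and soda are impossible for Wendy's drink.
That leaves tea.

tea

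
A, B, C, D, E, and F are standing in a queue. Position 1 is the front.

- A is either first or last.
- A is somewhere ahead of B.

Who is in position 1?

A

With clues 1–2, B, C, D, E, and F are ruled out for position 1.
So position 1 is A.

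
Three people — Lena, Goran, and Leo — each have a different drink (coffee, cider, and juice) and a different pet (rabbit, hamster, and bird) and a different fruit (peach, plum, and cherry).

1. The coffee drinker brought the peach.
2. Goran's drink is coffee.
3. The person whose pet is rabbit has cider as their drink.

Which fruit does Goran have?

With clues 1–2, cherry and plum are impossible for Goran's fruit.
That leaves peach.

peach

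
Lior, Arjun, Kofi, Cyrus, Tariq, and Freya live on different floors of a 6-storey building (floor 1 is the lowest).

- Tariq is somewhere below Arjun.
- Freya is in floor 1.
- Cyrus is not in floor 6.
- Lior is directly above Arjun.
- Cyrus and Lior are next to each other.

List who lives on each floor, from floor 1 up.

From clue 1: Arjun is in {2,3,4,5,6}.
From clues 1–2: Freya → floor 1.
From clues 1–3: Arjun is in {3,4,5,6}.
From clues 1–4: Lior is in {4,5,6}.
From clues 1–5: Tariq → floor 2, Arjun → floor 3, Lior → floor 4, Cyrus → floor 5, Kofi → floor 6.

Freya, Tariq, Arjun, Lior, Cyrus, Kofi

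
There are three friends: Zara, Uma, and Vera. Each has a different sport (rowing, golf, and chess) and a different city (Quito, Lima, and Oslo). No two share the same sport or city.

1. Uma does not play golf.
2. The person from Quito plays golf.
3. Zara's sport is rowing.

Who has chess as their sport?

With clues 1–3, Vera and Zara are impossible for the one with sport chess.
That leaves Uma.

Uma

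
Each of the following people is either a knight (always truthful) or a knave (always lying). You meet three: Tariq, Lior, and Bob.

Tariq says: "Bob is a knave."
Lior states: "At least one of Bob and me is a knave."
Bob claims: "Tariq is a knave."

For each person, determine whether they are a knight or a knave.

Consider Tariq. Suppose Tariq is a knave.
Then no assignment of the remaining roles makes every statement match its speaker's type — contradiction.
So Tariq is a knight.
With that fixed, Bob's statement is false, so Bob is a knave.
With that fixed, Lior's statement is true, so Lior is a knight.

Tariq: knight, Lior: knight, Bob: knave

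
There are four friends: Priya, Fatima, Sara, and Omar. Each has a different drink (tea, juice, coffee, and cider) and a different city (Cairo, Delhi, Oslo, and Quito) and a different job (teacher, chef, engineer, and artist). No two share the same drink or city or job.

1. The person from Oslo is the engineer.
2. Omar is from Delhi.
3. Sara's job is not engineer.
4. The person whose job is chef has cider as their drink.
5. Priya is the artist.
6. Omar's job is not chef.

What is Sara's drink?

With clues 1–6, coffee, juice, and tea are impossible for Sara's drink.
That leaves cider.

cider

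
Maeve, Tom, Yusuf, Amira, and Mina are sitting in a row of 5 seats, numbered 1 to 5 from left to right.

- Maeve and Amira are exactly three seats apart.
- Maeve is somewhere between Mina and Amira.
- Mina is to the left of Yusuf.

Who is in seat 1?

Mina

With clues 1–2, Maeve, Tom, and Yusuf are ruled out for seat 1.
With clues 1–3, Amira is ruled out for seat 1.
So seat 1 is Mina.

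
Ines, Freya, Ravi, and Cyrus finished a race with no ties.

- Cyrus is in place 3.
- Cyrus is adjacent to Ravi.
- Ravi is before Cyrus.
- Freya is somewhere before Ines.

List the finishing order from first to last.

Freya, Ravi, Cyrus, Ines

From clue 1: Cyrus → place 3.
From clues 1–2: Ravi is in {2,4}.
From clues 1–3: Ravi → place 2.
From clues 1–4: Freya → place 1, Ines → place 4.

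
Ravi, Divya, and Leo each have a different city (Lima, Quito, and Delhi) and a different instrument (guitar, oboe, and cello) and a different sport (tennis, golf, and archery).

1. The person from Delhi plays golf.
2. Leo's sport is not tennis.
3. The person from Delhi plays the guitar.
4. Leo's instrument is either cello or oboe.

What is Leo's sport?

With clues 1–2, tennis is impossible for Leo's sport.
With clues 1–4, golf is impossible for Leo's sport.
That leaves archery.

archery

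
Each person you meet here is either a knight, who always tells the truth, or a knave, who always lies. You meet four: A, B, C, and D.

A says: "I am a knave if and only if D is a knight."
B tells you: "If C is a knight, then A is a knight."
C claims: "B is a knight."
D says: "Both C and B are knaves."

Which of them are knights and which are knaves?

Consider A. Suppose A is a knave.
Then no assignment of the remaining roles makes every statement match its speaker's type — contradiction.
So A is a knight.
With that fixed, B's statement is true, so B is a knight.
With that fixed, C's statement is true, so C is a knight.
With that fixed, D's statement is false, so D is a knave.

A: knight, B: knight, C: knight, D: knave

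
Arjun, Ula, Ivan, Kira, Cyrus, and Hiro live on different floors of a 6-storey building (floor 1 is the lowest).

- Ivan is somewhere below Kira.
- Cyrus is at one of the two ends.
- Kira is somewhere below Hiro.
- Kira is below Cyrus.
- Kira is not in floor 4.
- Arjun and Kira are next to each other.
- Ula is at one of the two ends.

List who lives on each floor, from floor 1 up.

From clue 1: Ivan is in {1,2,3,4,5}.
From clues 1–2: Cyrus is in {1,6}.
From clues 1–4: Cyrus → floor 6.
From clues 1–5: Ivan is in {1,2}.
From clues 1–7: Ula → floor 1, Ivan → floor 2, Kira → floor 3, Arjun → floor 4, Hiro → floor 5.

Ula, Ivan, Kira, Arjun, Hiro, Cyrus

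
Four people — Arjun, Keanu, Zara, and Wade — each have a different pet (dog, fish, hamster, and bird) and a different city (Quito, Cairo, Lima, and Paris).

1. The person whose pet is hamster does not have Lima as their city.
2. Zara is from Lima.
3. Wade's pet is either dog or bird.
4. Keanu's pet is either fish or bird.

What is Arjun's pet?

With clues 1–4, bird, dog, and fish are impossible for Arjun's pet.
That leaves hamster.

hamster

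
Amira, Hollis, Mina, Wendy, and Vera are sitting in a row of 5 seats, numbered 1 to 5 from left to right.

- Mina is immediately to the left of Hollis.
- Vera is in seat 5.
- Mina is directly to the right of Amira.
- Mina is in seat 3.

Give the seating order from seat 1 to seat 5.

Wendy, Amira, Mina, Hollis, Vera

From clue 1: Hollis is in {2,3,4,5}.
From clues 1–2: Vera → seat 5.
From clues 1–3: Amira is in {1,2}.
From clues 1–4: Wendy → seat 1, Amira → seat 2, Mina → seat 3, Hollis → seat 4.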